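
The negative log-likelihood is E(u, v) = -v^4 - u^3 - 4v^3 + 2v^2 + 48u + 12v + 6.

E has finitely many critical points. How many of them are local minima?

1

E separates as a function of u plus a function of v, so ∇E=0 decouples.
∂E/∂u = -3(u - 4)(u + 4) = 0 at u ∈ {-4, 4}; ∂E/∂v = -4(v - 1)(v + 1)(v + 3) = 0 at v ∈ {-3, -1, 1}.
The Hessian is diagonal: diag(E_uu, E_vv). Second derivatives: E_uu(-4)=24, E_uu(4)=-24; E_vv(-3)=-32, E_vv(-1)=16, E_vv(1)=-32.
Local minima occur where both diagonal entries positive: (-4, -1). Count: 1.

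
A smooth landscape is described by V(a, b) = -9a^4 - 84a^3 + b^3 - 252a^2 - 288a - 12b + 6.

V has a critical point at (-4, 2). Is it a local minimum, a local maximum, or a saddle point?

The mixed partial ∂²V/∂a∂b is 0, so the Hessian at any point is diag(V_aa, V_bb) = diag(-36(3a^2 + 14a + 14), 6b).
At (-4, 2): H = diag(-216, 12).
The eigenvalues have opposite signs, so H is indefinite: a saddle point.

saddle point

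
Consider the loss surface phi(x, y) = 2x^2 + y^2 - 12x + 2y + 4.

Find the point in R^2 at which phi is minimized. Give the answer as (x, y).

(3, -1)

phi(x,y) separates as P(x) + Q(y) + 4, so its minimum is min P + min Q + 4.
P'(x) = 4x - 12 vanishes at x ∈ {3}; Q'(y) = 2y + 2 vanishes at y ∈ {-1}.
Local minima of P (where P''>0): P(3)=-18. Local minima of Q: Q(-1)=-1.
So the global minimum of phi is P(3) + Q(-1) + 4 = -18 − 1 + 4 = -15, attained at (3, -1).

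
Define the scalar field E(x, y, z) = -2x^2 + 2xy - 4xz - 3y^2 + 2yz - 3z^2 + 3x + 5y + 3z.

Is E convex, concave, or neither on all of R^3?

E is quadratic, so its Hessian is the constant matrix H = [[-4, 2, -4], [2, -6, 2], [-4, 2, -6]].
Leading principal minors: -4, 20, -40.
Signs alternate −, +, − ⇒ H ≺ 0 ⇒ concave.

concave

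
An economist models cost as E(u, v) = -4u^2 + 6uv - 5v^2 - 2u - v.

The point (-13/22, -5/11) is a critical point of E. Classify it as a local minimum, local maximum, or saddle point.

local maximum

The Hessian of E is constant: H = [[-8, 6], [6, -10]].
det(H) = (-8)·(-10) − 6² = 44.
det(H) > 0 and tr(H) = -18 < 0, so H is negative definite and the point is a local maximum.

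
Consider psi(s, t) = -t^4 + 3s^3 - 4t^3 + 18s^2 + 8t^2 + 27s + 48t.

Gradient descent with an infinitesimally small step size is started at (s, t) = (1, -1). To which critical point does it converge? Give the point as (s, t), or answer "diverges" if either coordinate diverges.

(-1, -2)

psi is separable, so gradient descent decouples: s follows -∂psi/∂s, t follows -∂psi/∂t.
∂psi/∂s = 9(s + 1)(s + 3); at s=1 this is 72, so s decreases.
∂psi/∂t = -4(t - 2)(t + 2)(t + 3); at t=-1 this is 24, so t decreases.
s converges to its nearest critical value -1 (a local min of the s-part); t converges to -2. The iterate converges to (-1, -2).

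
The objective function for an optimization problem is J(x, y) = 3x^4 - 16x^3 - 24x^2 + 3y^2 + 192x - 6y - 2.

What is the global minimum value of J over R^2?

J(x,y) separates as P(x) + Q(y) − 2, so its minimum is min P + min Q − 2.
P'(x) = 12(x - 4)(x - 2)(x + 2) vanishes at x ∈ {-2, 2, 4}; Q'(y) = 6y - 6 vanishes at y ∈ {1}.
Local minima of P (where P''>0): P(-2)=-304, P(4)=128. Local minima of Q: Q(1)=-3.
So the global minimum of J is P(-2) + Q(1) − 2 = -304 − 3 − 2 = -309, attained at (-2, 1).

-309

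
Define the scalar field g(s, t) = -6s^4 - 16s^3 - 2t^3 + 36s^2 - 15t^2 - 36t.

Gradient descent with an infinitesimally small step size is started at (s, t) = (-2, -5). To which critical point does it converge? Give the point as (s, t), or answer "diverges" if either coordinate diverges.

(0, -3)

g is separable, so gradient descent decouples: s follows -∂g/∂s, t follows -∂g/∂t.
∂g/∂s = -24s(s - 1)(s + 3); at s=-2 this is -144, so s increases.
∂g/∂t = -6(t + 2)(t + 3); at t=-5 this is -36, so t increases.
s converges to its nearest critical value 0 (a local min of the s-part); t converges to -3. The iterate converges to (0, -3).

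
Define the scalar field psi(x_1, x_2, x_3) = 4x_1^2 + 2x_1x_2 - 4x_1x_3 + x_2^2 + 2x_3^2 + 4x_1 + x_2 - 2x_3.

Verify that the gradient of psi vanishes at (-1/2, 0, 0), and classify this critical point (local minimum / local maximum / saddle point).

∇psi = (8x_1 + 2x_2 - 4x_3 + 4, 2x_1 + 2x_2 + 1, -4x_1 + 4x_3 - 2); substituting (-1/2, 0, 0) gives ∇psi = (0, 0, 0), so (-1/2, 0, 0) is indeed a critical point.
The Hessian is constant: H = [[8, 2, -4], [2, 2, 0], [-4, 0, 4]].
Leading principal minors: Δ₁ = 8, Δ₂ = 12, Δ₃ = 16.
All leading minors are positive, so H is positive definite: a local minimum.

local minimum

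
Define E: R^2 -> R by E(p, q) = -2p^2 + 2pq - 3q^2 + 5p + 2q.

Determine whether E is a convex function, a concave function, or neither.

E is quadratic, so its Hessian is the constant matrix H = [[-4, 2], [2, -6]].
det(H) = 20, tr(H) = -10.
det(H) > 0 and tr(H) < 0, so H is negative definite everywhere: concave.

concave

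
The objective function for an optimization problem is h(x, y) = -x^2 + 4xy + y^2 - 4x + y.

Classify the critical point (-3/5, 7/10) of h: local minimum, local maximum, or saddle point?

The Hessian of h is constant: H = [[-2, 4], [4, 2]].
det(H) = (-2)·2 − 4² = -20.
Since det(H) < 0, H is indefinite and the critical point is a saddle point.

saddle point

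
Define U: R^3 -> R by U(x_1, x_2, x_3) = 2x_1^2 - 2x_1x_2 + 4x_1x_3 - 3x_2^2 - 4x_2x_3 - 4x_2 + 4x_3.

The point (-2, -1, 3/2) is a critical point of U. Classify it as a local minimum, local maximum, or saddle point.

saddle point

The Hessian is constant: H = [[4, -2, 4], [-2, -6, -4], [4, -4, 0]].
Leading principal minors: Δ₁ = 4, Δ₂ = -28, Δ₃ = 96.
The minors fit neither the all-positive nor the alternating-sign pattern, so H is indefinite: a saddle point.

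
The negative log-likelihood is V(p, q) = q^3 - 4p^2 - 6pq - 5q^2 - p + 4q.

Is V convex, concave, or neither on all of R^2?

neither

The term q^3 is cubic, so the Hessian is not constant.
∂²V/∂q² = 6q - 10, which takes both signs as q varies (negative for sufficiently negative q). A diagonal entry of the Hessian changing sign means the Hessian is neither positive- nor negative-semidefinite on all of R^2.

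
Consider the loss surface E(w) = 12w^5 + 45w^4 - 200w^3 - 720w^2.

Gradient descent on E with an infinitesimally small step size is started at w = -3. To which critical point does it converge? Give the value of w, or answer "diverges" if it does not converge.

-2

E'(w) = 60w(w - 3)(w + 2)(w + 4), so E'(-3) = -1080.
Gradient descent moves in the -E' direction, i.e. w is increasing.
The nearest critical point in that direction is w = -2, where E'' = 1200 > 0 (a local minimum). The iterate converges there.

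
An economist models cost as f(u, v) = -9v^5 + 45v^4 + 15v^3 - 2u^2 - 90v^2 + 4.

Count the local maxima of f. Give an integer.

2

f separates as a function of u plus a function of v, so ∇f=0 decouples.
∂f/∂u = -4u = 0 at u ∈ {0}; ∂f/∂v = -45v(v - 4)(v - 1)(v + 1) = 0 at v ∈ {-1, 0, 1, 4}.
The Hessian is diagonal: diag(f_uu, f_vv). Second derivatives: f_uu(0)=-4; f_vv(-1)=450, f_vv(0)=-180, f_vv(1)=270, f_vv(4)=-2700.
Local maxima occur where both diagonal entries negative: (0, 0), (0, 4). Count: 2.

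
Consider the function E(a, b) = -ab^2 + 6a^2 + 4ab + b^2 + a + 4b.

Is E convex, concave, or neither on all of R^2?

neither

The term -ab^2 is cubic, so the Hessian is not constant.
∂²E/∂b² = -2a + 2, which takes both signs as a varies (negative for sufficiently large a). A diagonal entry of the Hessian changing sign means the Hessian is neither positive- nor negative-semidefinite on all of R^2.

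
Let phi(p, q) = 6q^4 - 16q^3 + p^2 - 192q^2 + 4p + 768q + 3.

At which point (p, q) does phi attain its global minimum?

phi(p,q) separates as A(p) + B(q) + 3, so its minimum is min A + min B + 3.
A'(p) = 2p + 4 vanishes at p ∈ {-2}; B'(q) = 24(q - 4)(q - 2)(q + 4) vanishes at q ∈ {-4, 2, 4}.
Local minima of A (where A''>0): A(-2)=-4. Local minima of B: B(-4)=-3584, B(4)=512.
So the global minimum of phi is A(-2) + B(-4) + 3 = -4 − 3584 + 3 = -3585, attained at (-2, -4).

(-2, -4)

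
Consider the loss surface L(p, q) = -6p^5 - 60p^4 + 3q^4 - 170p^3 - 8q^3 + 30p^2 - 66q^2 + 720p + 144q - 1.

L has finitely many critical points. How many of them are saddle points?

6

L separates as a function of p plus a function of q, so ∇L=0 decouples.
∂L/∂p = -30(p - 1)(p + 2)(p + 3)(p + 4) = 0 at p ∈ {-4, -3, -2, 1}; ∂L/∂q = 12(q - 4)(q - 1)(q + 3) = 0 at q ∈ {-3, 1, 4}.
The Hessian is diagonal: diag(L_pp, L_qq). Second derivatives: L_pp(-4)=300, L_pp(-3)=-120, L_pp(-2)=180, L_pp(1)=-1800; L_qq(-3)=336, L_qq(1)=-144, L_qq(4)=252.
Saddle points occur where the two diagonal entries have opposite signs: (-4, 1), (-3, -3), (-3, 4), (-2, 1), (1, -3), (1, 4). Count: 6.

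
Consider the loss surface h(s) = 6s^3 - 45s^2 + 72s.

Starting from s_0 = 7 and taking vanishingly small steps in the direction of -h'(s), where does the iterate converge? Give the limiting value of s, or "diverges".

4

h'(s) = 18(s - 4)(s - 1), so h'(7) = 324.
Gradient descent moves in the -h' direction, i.e. s is decreasing.
The nearest critical point in that direction is s = 4, where h'' = 54 > 0 (a local minimum). The iterate converges there.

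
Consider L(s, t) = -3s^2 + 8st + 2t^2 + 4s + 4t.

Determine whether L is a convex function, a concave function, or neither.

neither

L is quadratic, so its Hessian is the constant matrix H = [[-6, 8], [8, 4]].
det(H) = -88, tr(H) = -2.
det(H) < 0, so H is indefinite: neither convex nor concave.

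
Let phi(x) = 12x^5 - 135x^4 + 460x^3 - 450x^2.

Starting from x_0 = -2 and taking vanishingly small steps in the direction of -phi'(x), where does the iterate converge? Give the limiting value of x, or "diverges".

phi'(x) = 60x(x - 5)(x - 3)(x - 1), so phi'(-2) = 12600.
Gradient descent moves in the -phi' direction, i.e. x is decreasing.
There is no critical point below x=-2, and phi' keeps the same sign, so the iterate runs off to −∞.

diverges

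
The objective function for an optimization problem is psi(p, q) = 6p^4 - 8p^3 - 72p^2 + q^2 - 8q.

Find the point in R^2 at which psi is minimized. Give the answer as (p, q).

psi(p,q) separates as A(p) + B(q), so its minimum is min A + min B.
A'(p) = 24p(p - 3)(p + 2) vanishes at p ∈ {-2, 0, 3}; B'(q) = 2q - 8 vanishes at q ∈ {4}.
Local minima of A (where A''>0): A(-2)=-128, A(3)=-378. Local minima of B: B(4)=-16.
So the global minimum of psi is A(3) + B(4) = -378 − 16 = -394, attained at (3, 4).

(3, 4)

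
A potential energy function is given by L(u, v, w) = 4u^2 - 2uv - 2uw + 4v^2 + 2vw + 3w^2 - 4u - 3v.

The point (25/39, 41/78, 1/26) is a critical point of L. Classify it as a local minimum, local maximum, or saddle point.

local minimum

The Hessian is constant: H = [[8, -2, -2], [-2, 8, 2], [-2, 2, 6]].
Leading principal minors: Δ₁ = 8, Δ₂ = 60, Δ₃ = 312.
All leading minors are positive, so H is positive definite: a local minimum.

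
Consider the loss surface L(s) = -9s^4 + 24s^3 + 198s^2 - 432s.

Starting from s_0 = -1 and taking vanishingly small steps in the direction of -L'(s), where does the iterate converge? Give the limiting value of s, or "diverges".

1

L'(s) = -36(s - 4)(s - 1)(s + 3), so L'(-1) = -720.
Gradient descent moves in the -L' direction, i.e. s is increasing.
The nearest critical point in that direction is s = 1, where L'' = 432 > 0 (a local minimum). The iterate converges there.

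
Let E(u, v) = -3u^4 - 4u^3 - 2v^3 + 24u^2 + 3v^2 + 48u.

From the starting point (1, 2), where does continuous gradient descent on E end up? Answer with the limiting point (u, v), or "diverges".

E is separable, so gradient descent decouples: u follows -∂E/∂u, v follows -∂E/∂v.
∂E/∂u = -12(u - 2)(u + 1)(u + 2); at u=1 this is 72, so u decreases.
∂E/∂v = -6v(v - 1); at v=2 this is -12, so v increases.
The v-coordinate has no critical point in that direction and runs off to infinity.

diverges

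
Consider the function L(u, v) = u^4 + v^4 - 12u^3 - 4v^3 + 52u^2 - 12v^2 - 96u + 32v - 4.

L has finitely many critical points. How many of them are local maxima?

1

L separates as a function of u plus a function of v, so ∇L=0 decouples.
∂L/∂u = 4(u - 4)(u - 3)(u - 2) = 0 at u ∈ {2, 3, 4}; ∂L/∂v = 4(v - 4)(v - 1)(v + 2) = 0 at v ∈ {-2, 1, 4}.
The Hessian is diagonal: diag(L_uu, L_vv). Second derivatives: L_uu(2)=8, L_uu(3)=-4, L_uu(4)=8; L_vv(-2)=72, L_vv(1)=-36, L_vv(4)=72.
Local maxima occur where both diagonal entries negative: (3, 1). Count: 1.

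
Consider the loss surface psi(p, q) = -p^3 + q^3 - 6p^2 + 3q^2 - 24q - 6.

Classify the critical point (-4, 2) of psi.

local minimum

The mixed partial ∂²psi/∂p∂q is 0, so the Hessian at any point is diag(psi_pp, psi_qq) = diag(-6(p + 2), 6(q + 1)).
At (-4, 2): H = diag(12, 18).
Both eigenvalues are positive, so H is positive definite: a local minimum.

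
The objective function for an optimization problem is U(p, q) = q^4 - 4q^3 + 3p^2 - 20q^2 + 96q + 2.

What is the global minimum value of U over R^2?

U(p,q) separates as A(p) + B(q) + 2, so its minimum is min A + min B + 2.
A'(p) = 6p vanishes at p ∈ {0}; B'(q) = 4(q - 4)(q - 2)(q + 3) vanishes at q ∈ {-3, 2, 4}.
Local minima of A (where A''>0): A(0)=0. Local minima of B: B(-3)=-279, B(4)=64.
So the global minimum of U is A(0) + B(-3) + 2 = 0 − 279 + 2 = -277, attained at (0, -3).

-277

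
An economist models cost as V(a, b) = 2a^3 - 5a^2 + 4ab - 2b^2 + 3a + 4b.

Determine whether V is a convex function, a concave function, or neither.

neither

The term 2a^3 is cubic, so the Hessian is not constant.
∂²V/∂a² = 12a - 10, which takes both signs as a varies (negative for sufficiently negative a). A diagonal entry of the Hessian changing sign means the Hessian is neither positive- nor negative-semidefinite on all of R^2.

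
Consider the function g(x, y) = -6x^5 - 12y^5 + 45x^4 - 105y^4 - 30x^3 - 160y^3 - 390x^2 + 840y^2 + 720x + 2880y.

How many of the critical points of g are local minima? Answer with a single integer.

g separates as a function of x plus a function of y, so ∇g=0 decouples.
∂g/∂x = -30(x - 4)(x - 3)(x - 1)(x + 2) = 0 at x ∈ {-2, 1, 3, 4}; ∂g/∂y = -60(y - 2)(y + 2)(y + 3)(y + 4) = 0 at y ∈ {-4, -3, -2, 2}.
The Hessian is diagonal: diag(g_xx, g_yy). Second derivatives: g_xx(-2)=2700, g_xx(1)=-540, g_xx(3)=300, g_xx(4)=-540; g_yy(-4)=720, g_yy(-3)=-300, g_yy(-2)=480, g_yy(2)=-7200.
Local minima occur where both diagonal entries positive: (-2, -4), (-2, -2), (3, -4), (3, -2). Count: 4.

4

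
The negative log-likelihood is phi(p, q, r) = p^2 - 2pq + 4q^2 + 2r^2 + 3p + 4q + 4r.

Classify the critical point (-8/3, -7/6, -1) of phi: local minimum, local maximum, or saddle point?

The Hessian is constant: H = [[2, -2, 0], [-2, 8, 0], [0, 0, 4]].
Leading principal minors: Δ₁ = 2, Δ₂ = 12, Δ₃ = 48.
All leading minors are positive, so H is positive definite: a local minimum.

local minimum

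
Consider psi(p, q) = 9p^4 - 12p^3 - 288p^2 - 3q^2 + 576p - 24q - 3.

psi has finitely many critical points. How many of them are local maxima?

psi separates as a function of p plus a function of q, so ∇psi=0 decouples.
∂psi/∂p = 36(p - 4)(p - 1)(p + 4) = 0 at p ∈ {-4, 1, 4}; ∂psi/∂q = -6(q + 4) = 0 at q ∈ {-4}.
The Hessian is diagonal: diag(psi_pp, psi_qq). Second derivatives: psi_pp(-4)=1440, psi_pp(1)=-540, psi_pp(4)=864; psi_qq(-4)=-6.
Local maxima occur where both diagonal entries negative: (1, -4). Count: 1.

1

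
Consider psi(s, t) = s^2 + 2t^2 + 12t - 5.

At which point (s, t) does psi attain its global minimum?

(0, -3)

psi(s,t) separates as P(s) + Q(t) − 5, so its minimum is min P + min Q − 5.
P'(s) = 2s vanishes at s ∈ {0}; Q'(t) = 4(t + 3) vanishes at t ∈ {-3}.
Local minima of P (where P''>0): P(0)=0. Local minima of Q: Q(-3)=-18.
So the global minimum of psi is P(0) + Q(-3) − 5 = 0 − 18 − 5 = -23, attained at (0, -3).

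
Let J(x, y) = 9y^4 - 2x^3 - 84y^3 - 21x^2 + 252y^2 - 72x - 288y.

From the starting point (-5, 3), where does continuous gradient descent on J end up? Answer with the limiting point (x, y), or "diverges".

J is separable, so gradient descent decouples: x follows -∂J/∂x, y follows -∂J/∂y.
∂J/∂x = -6(x + 3)(x + 4); at x=-5 this is -12, so x increases.
∂J/∂y = 36(y - 4)(y - 2)(y - 1); at y=3 this is -72, so y increases.
x converges to its nearest critical value -4 (a local min of the x-part); y converges to 4. The iterate converges to (-4, 4).

(-4, 4)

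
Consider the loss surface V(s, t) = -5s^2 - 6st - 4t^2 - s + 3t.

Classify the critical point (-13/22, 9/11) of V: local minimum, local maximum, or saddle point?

local maximum

The Hessian of V is constant: H = [[-10, -6], [-6, -8]].
det(H) = (-10)·(-8) − (-6)² = 44.
det(H) > 0 and tr(H) = -18 < 0, so H is negative definite and the point is a local maximum.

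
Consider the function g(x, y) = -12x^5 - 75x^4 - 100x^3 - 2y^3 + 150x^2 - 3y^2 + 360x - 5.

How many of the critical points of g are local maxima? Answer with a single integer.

2

g separates as a function of x plus a function of y, so ∇g=0 decouples.
∂g/∂x = -60(x - 1)(x + 1)(x + 2)(x + 3) = 0 at x ∈ {-3, -2, -1, 1}; ∂g/∂y = -6y(y + 1) = 0 at y ∈ {-1, 0}.
The Hessian is diagonal: diag(g_xx, g_yy). Second derivatives: g_xx(-3)=480, g_xx(-2)=-180, g_xx(-1)=240, g_xx(1)=-1440; g_yy(-1)=6, g_yy(0)=-6.
Local maxima occur where both diagonal entries negative: (-2, 0), (1, 0). Count: 2.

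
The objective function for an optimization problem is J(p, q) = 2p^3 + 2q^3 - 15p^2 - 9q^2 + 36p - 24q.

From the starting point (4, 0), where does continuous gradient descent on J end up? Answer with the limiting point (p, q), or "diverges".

J is separable, so gradient descent decouples: p follows -∂J/∂p, q follows -∂J/∂q.
∂J/∂p = 6(p - 3)(p - 2); at p=4 this is 12, so p decreases.
∂J/∂q = 6(q - 4)(q + 1); at q=0 this is -24, so q increases.
p converges to its nearest critical value 3 (a local min of the p-part); q converges to 4. The iterate converges to (3, 4).

(3, 4)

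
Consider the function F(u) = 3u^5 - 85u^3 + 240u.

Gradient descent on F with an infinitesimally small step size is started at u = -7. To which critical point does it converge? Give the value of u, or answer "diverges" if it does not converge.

diverges

F'(u) = 15(u - 4)(u - 1)(u + 1)(u + 4), so F'(-7) = 23760.
Gradient descent moves in the -F' direction, i.e. u is decreasing.
There is no critical point below u=-7, and F' keeps the same sign, so the iterate runs off to −∞.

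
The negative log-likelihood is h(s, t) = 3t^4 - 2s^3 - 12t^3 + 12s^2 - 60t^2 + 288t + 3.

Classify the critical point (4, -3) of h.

saddle point

The mixed partial ∂²h/∂s∂t is 0, so the Hessian at any point is diag(h_ss, h_tt) = diag(12(-s + 2), 12(3t^2 - 6t - 10)).
At (4, -3): H = diag(-24, 420).
The eigenvalues have opposite signs, so H is indefinite: a saddle point.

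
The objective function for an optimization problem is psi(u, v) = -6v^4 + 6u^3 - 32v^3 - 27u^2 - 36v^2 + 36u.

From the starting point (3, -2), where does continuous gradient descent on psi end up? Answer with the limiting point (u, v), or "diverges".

(2, -1)

psi is separable, so gradient descent decouples: u follows -∂psi/∂u, v follows -∂psi/∂v.
∂psi/∂u = 18(u - 2)(u - 1); at u=3 this is 36, so u decreases.
∂psi/∂v = -24v(v + 1)(v + 3); at v=-2 this is -48, so v increases.
u converges to its nearest critical value 2 (a local min of the u-part); v converges to -1. The iterate converges to (2, -1).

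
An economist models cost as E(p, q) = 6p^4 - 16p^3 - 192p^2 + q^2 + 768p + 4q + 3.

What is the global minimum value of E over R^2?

E(p,q) separates as A(p) + B(q) + 3, so its minimum is min A + min B + 3.
A'(p) = 24(p - 4)(p - 2)(p + 4) vanishes at p ∈ {-4, 2, 4}; B'(q) = 2q + 4 vanishes at q ∈ {-2}.
Local minima of A (where A''>0): A(-4)=-3584, A(4)=512. Local minima of B: B(-2)=-4.
So the global minimum of E is A(-4) + B(-2) + 3 = -3584 − 4 + 3 = -3585, attained at (-4, -2).

-3585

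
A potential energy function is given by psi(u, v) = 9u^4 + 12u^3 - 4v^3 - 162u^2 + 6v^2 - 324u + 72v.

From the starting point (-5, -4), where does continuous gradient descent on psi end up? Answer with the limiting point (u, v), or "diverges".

(-3, -2)

psi is separable, so gradient descent decouples: u follows -∂psi/∂u, v follows -∂psi/∂v.
∂psi/∂u = 36(u - 3)(u + 1)(u + 3); at u=-5 this is -2304, so u increases.
∂psi/∂v = -12(v - 3)(v + 2); at v=-4 this is -168, so v increases.
u converges to its nearest critical value -3 (a local min of the u-part); v converges to -2. The iterate converges to (-3, -2).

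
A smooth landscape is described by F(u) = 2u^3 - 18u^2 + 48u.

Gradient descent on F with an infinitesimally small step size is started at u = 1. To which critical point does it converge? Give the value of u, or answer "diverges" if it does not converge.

diverges

F'(u) = 6(u - 4)(u - 2), so F'(1) = 18.
Gradient descent moves in the -F' direction, i.e. u is decreasing.
There is no critical point below u=1, and F' keeps the same sign, so the iterate runs off to −∞.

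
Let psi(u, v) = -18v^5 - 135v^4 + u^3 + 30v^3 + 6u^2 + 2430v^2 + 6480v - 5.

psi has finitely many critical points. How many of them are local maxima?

psi separates as a function of u plus a function of v, so ∇psi=0 decouples.
∂psi/∂u = 3u(u + 4) = 0 at u ∈ {-4, 0}; ∂psi/∂v = -90(v - 3)(v + 2)(v + 3)(v + 4) = 0 at v ∈ {-4, -3, -2, 3}.
The Hessian is diagonal: diag(psi_uu, psi_vv). Second derivatives: psi_uu(-4)=-12, psi_uu(0)=12; psi_vv(-4)=1260, psi_vv(-3)=-540, psi_vv(-2)=900, psi_vv(3)=-18900.
Local maxima occur where both diagonal entries negative: (-4, -3), (-4, 3). Count: 2.

2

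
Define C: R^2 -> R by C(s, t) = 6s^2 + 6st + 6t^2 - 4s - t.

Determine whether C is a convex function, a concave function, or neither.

C is quadratic, so its Hessian is the constant matrix H = [[12, 6], [6, 12]].
det(H) = 108, tr(H) = 24.
det(H) > 0 and tr(H) > 0, so H is positive definite everywhere: convex.

convex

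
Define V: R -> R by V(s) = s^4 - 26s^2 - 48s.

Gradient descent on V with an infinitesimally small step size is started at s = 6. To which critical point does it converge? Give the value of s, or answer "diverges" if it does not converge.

4

V'(s) = 4(s - 4)(s + 1)(s + 3), so V'(6) = 504.
Gradient descent moves in the -V' direction, i.e. s is decreasing.
The nearest critical point in that direction is s = 4, where V'' = 140 > 0 (a local minimum). The iterate converges there.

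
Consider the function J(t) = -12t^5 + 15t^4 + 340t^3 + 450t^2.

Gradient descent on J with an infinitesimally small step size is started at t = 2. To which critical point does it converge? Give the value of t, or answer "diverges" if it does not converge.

0

J'(t) = -60t(t - 5)(t + 1)(t + 3), so J'(2) = 5400.
Gradient descent moves in the -J' direction, i.e. t is decreasing.
The nearest critical point in that direction is t = 0, where J'' = 900 > 0 (a local minimum). The iterate converges there.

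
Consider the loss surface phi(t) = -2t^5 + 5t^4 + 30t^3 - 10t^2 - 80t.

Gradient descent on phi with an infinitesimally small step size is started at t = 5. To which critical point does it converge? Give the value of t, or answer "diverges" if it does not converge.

diverges

phi'(t) = -10(t - 4)(t - 1)(t + 1)(t + 2), so phi'(5) = -1680.
Gradient descent moves in the -phi' direction, i.e. t is increasing.
There is no critical point above t=5, and phi' keeps the same sign, so the iterate runs off to +∞.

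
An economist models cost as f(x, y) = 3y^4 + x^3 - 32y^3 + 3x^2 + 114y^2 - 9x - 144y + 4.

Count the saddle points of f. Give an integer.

f separates as a function of x plus a function of y, so ∇f=0 decouples.
∂f/∂x = 3(x - 1)(x + 3) = 0 at x ∈ {-3, 1}; ∂f/∂y = 12(y - 4)(y - 3)(y - 1) = 0 at y ∈ {1, 3, 4}.
The Hessian is diagonal: diag(f_xx, f_yy). Second derivatives: f_xx(-3)=-12, f_xx(1)=12; f_yy(1)=72, f_yy(3)=-24, f_yy(4)=36.
Saddle points occur where the two diagonal entries have opposite signs: (-3, 1), (-3, 4), (1, 3). Count: 3.

3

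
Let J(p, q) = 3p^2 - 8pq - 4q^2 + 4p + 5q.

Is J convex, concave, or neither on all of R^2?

neither

J is quadratic, so its Hessian is the constant matrix H = [[6, -8], [-8, -8]].
det(H) = -112, tr(H) = -2.
det(H) < 0, so H is indefinite: neither convex nor concave.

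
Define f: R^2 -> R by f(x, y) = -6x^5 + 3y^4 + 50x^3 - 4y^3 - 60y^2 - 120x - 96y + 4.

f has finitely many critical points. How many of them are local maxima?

f separates as a function of x plus a function of y, so ∇f=0 decouples.
∂f/∂x = -30(x - 2)(x - 1)(x + 1)(x + 2) = 0 at x ∈ {-2, -1, 1, 2}; ∂f/∂y = 12(y - 4)(y + 1)(y + 2) = 0 at y ∈ {-2, -1, 4}.
The Hessian is diagonal: diag(f_xx, f_yy). Second derivatives: f_xx(-2)=360, f_xx(-1)=-180, f_xx(1)=180, f_xx(2)=-360; f_yy(-2)=72, f_yy(-1)=-60, f_yy(4)=360.
Local maxima occur where both diagonal entries negative: (-1, -1), (2, -1). Count: 2.

2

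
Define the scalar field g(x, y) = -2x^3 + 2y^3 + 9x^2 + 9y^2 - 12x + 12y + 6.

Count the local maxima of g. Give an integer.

1

g separates as a function of x plus a function of y, so ∇g=0 decouples.
∂g/∂x = -6(x - 2)(x - 1) = 0 at x ∈ {1, 2}; ∂g/∂y = 6(y + 1)(y + 2) = 0 at y ∈ {-2, -1}.
The Hessian is diagonal: diag(g_xx, g_yy). Second derivatives: g_xx(1)=6, g_xx(2)=-6; g_yy(-2)=-6, g_yy(-1)=6.
Local maxima occur where both diagonal entries negative: (2, -2). Count: 1.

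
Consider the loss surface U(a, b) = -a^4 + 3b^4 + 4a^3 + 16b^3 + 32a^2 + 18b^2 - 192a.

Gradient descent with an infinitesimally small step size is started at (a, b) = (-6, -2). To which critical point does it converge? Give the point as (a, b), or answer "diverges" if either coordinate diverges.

diverges

U is separable, so gradient descent decouples: a follows -∂U/∂a, b follows -∂U/∂b.
∂U/∂a = -4(a - 4)(a - 3)(a + 4); at a=-6 this is 720, so a decreases.
∂U/∂b = 12b(b + 1)(b + 3); at b=-2 this is 24, so b decreases.
The a-coordinate has no critical point in that direction and runs off to infinity.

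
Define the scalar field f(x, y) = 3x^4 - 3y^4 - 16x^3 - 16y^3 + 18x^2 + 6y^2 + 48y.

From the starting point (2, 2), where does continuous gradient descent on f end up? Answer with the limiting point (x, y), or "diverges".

f is separable, so gradient descent decouples: x follows -∂f/∂x, y follows -∂f/∂y.
∂f/∂x = 12x(x - 3)(x - 1); at x=2 this is -24, so x increases.
∂f/∂y = -12(y - 1)(y + 1)(y + 4); at y=2 this is -216, so y increases.
The y-coordinate has no critical point in that direction and runs off to infinity.

diverges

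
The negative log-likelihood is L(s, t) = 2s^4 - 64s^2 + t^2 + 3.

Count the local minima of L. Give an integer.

2

L separates as a function of s plus a function of t, so ∇L=0 decouples.
∂L/∂s = 8s(s - 4)(s + 4) = 0 at s ∈ {-4, 0, 4}; ∂L/∂t = 2t = 0 at t ∈ {0}.
The Hessian is diagonal: diag(L_ss, L_tt). Second derivatives: L_ss(-4)=256, L_ss(0)=-128, L_ss(4)=256; L_tt(0)=2.
Local minima occur where both diagonal entries positive: (-4, 0), (4, 0). Count: 2.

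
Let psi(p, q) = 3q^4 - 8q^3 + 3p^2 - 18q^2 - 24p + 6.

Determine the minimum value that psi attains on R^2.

-177

psi(p,q) separates as A(p) + B(q) + 6, so its minimum is min A + min B + 6.
A'(p) = 6p - 24 vanishes at p ∈ {4}; B'(q) = 12q(q - 3)(q + 1) vanishes at q ∈ {-1, 0, 3}.
Local minima of A (where A''>0): A(4)=-48. Local minima of B: B(-1)=-7, B(3)=-135.
So the global minimum of psi is A(4) + B(3) + 6 = -48 − 135 + 6 = -177, attained at (4, 3).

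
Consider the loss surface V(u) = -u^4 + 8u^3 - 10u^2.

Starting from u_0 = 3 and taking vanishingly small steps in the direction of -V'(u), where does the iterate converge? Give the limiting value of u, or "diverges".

1

V'(u) = -4u(u - 5)(u - 1), so V'(3) = 48.
Gradient descent moves in the -V' direction, i.e. u is decreasing.
The nearest critical point in that direction is u = 1, where V'' = 16 > 0 (a local minimum). The iterate converges there.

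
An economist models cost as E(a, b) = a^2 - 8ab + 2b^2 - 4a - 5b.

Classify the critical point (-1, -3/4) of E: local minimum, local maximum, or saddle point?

The Hessian of E is constant: H = [[2, -8], [-8, 4]].
det(H) = 2·4 − (-8)² = -56.
Since det(H) < 0, H is indefinite and the critical point is a saddle point.

saddle point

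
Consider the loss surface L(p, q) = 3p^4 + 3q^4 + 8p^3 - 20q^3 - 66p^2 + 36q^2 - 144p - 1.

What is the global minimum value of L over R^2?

L(p,q) separates as A(p) + B(q) − 1, so its minimum is min A + min B − 1.
A'(p) = 12(p - 3)(p + 1)(p + 4) vanishes at p ∈ {-4, -1, 3}; B'(q) = 12q(q - 3)(q - 2) vanishes at q ∈ {0, 2, 3}.
Local minima of A (where A''>0): A(-4)=-224, A(3)=-567. Local minima of B: B(0)=0, B(3)=27.
So the global minimum of L is A(3) + B(0) − 1 = -567 + 0 − 1 = -568, attained at (3, 0).

-568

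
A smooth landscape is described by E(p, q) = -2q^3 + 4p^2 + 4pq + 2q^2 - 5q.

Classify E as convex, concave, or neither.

The term -2q^3 is cubic, so the Hessian is not constant.
∂²E/∂q² = -12q + 4, which takes both signs as q varies (negative for sufficiently large q). A diagonal entry of the Hessian changing sign means the Hessian is neither positive- nor negative-semidefinite on all of R^2.

neither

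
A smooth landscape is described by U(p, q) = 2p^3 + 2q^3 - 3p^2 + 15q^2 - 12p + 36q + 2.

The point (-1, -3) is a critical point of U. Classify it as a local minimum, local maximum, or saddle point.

local maximum

The mixed partial ∂²U/∂p∂q is 0, so the Hessian at any point is diag(U_pp, U_qq) = diag(6(2p - 1), 6(2q + 5)).
At (-1, -3): H = diag(-18, -6).
Both eigenvalues are negative, so H is negative definite: a local maximum.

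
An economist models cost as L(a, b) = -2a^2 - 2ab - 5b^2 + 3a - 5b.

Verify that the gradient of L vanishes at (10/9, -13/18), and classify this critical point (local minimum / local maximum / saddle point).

local maximum

∇L = (-4a - 2b + 3, -2a - 10b - 5); substituting (10/9, -13/18) gives ∇L = (0, 0), so (10/9, -13/18) is indeed a critical point.
The Hessian of L is constant: H = [[-4, -2], [-2, -10]].
det(H) = (-4)·(-10) − (-2)² = 36.
det(H) > 0 and tr(H) = -14 < 0, so H is negative definite and the point is a local maximum.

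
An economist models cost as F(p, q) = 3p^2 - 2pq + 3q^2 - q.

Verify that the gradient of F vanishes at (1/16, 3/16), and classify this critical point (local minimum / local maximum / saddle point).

∇F = (6p - 2q, -2p + 6q - 1); substituting (1/16, 3/16) gives ∇F = (0, 0), so (1/16, 3/16) is indeed a critical point.
The Hessian of F is constant: H = [[6, -2], [-2, 6]].
det(H) = 6·6 − (-2)² = 32.
det(H) > 0 and tr(H) = 12 > 0, so H is positive definite and the point is a local minimum.

local minimum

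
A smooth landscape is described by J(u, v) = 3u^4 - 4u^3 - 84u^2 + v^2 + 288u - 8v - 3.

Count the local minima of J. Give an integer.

2

J separates as a function of u plus a function of v, so ∇J=0 decouples.
∂J/∂u = 12(u - 3)(u - 2)(u + 4) = 0 at u ∈ {-4, 2, 3}; ∂J/∂v = 2(v - 4) = 0 at v ∈ {4}.
The Hessian is diagonal: diag(J_uu, J_vv). Second derivatives: J_uu(-4)=504, J_uu(2)=-72, J_uu(3)=84; J_vv(4)=2.
Local minima occur where both diagonal entries positive: (-4, 4), (3, 4). Count: 2.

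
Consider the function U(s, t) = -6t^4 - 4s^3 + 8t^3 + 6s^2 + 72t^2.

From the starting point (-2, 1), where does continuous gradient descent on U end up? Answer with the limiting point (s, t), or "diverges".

U is separable, so gradient descent decouples: s follows -∂U/∂s, t follows -∂U/∂t.
∂U/∂s = -12s(s - 1); at s=-2 this is -72, so s increases.
∂U/∂t = -24t(t - 3)(t + 2); at t=1 this is 144, so t decreases.
s converges to its nearest critical value 0 (a local min of the s-part); t converges to 0. The iterate converges to (0, 0).

(0, 0)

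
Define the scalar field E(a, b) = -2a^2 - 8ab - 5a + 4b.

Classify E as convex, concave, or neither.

neither

E is quadratic, so its Hessian is the constant matrix H = [[-4, -8], [-8, 0]].
det(H) = -64, tr(H) = -4.
det(H) < 0, so H is indefinite: neither convex nor concave.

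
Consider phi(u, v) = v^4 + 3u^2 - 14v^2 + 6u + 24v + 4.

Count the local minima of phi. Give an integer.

phi separates as a function of u plus a function of v, so ∇phi=0 decouples.
∂phi/∂u = 6(u + 1) = 0 at u ∈ {-1}; ∂phi/∂v = 4(v - 2)(v - 1)(v + 3) = 0 at v ∈ {-3, 1, 2}.
The Hessian is diagonal: diag(phi_uu, phi_vv). Second derivatives: phi_uu(-1)=6; phi_vv(-3)=80, phi_vv(1)=-16, phi_vv(2)=20.
Local minima occur where both diagonal entries positive: (-1, -3), (-1, 2). Count: 2.

2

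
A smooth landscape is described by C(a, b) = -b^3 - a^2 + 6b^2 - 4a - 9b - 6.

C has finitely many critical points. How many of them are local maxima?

1

C separates as a function of a plus a function of b, so ∇C=0 decouples.
∂C/∂a = -2(a + 2) = 0 at a ∈ {-2}; ∂C/∂b = -3(b - 3)(b - 1) = 0 at b ∈ {1, 3}.
The Hessian is diagonal: diag(C_aa, C_bb). Second derivatives: C_aa(-2)=-2; C_bb(1)=6, C_bb(3)=-6.
Local maxima occur where both diagonal entries negative: (-2, 3). Count: 1.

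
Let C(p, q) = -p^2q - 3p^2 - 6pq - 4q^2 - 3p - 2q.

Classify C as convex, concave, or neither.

neither

The term -p^2q is cubic, so the Hessian is not constant.
∂²C/∂p² = -2q - 6, which takes both signs as q varies (negative for sufficiently large q). A diagonal entry of the Hessian changing sign means the Hessian is neither positive- nor negative-semidefinite on all of R^2.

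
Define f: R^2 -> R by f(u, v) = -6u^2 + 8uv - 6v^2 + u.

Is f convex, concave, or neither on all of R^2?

f is quadratic, so its Hessian is the constant matrix H = [[-12, 8], [8, -12]].
det(H) = 80, tr(H) = -24.
det(H) > 0 and tr(H) < 0, so H is negative definite everywhere: concave.

concave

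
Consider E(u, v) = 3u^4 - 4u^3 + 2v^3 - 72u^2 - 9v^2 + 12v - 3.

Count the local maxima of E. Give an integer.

1

E separates as a function of u plus a function of v, so ∇E=0 decouples.
∂E/∂u = 12u(u - 4)(u + 3) = 0 at u ∈ {-3, 0, 4}; ∂E/∂v = 6(v - 2)(v - 1) = 0 at v ∈ {1, 2}.
The Hessian is diagonal: diag(E_uu, E_vv). Second derivatives: E_uu(-3)=252, E_uu(0)=-144, E_uu(4)=336; E_vv(1)=-6, E_vv(2)=6.
Local maxima occur where both diagonal entries negative: (0, 1). Count: 1.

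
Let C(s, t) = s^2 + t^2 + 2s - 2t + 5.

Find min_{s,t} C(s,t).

C(s,t) separates as P(s) + Q(t) + 5, so its minimum is min P + min Q + 5.
P'(s) = 2s + 2 vanishes at s ∈ {-1}; Q'(t) = 2(t - 1) vanishes at t ∈ {1}.
Local minima of P (where P''>0): P(-1)=-1. Local minima of Q: Q(1)=-1.
So the global minimum of C is P(-1) + Q(1) + 5 = -1 − 1 + 5 = 3, attained at (-1, 1).

3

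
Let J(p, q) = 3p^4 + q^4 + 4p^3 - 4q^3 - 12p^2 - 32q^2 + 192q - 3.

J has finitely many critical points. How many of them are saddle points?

J separates as a function of p plus a function of q, so ∇J=0 decouples.
∂J/∂p = 12p(p - 1)(p + 2) = 0 at p ∈ {-2, 0, 1}; ∂J/∂q = 4(q - 4)(q - 3)(q + 4) = 0 at q ∈ {-4, 3, 4}.
The Hessian is diagonal: diag(J_pp, J_qq). Second derivatives: J_pp(-2)=72, J_pp(0)=-24, J_pp(1)=36; J_qq(-4)=224, J_qq(3)=-28, J_qq(4)=32.
Saddle points occur where the two diagonal entries have opposite signs: (-2, 3), (0, -4), (0, 4), (1, 3). Count: 4.

4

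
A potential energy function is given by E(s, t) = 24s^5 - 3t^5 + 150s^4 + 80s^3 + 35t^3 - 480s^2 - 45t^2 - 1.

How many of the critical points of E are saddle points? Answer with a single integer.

E separates as a function of s plus a function of t, so ∇E=0 decouples.
∂E/∂s = 120s(s - 1)(s + 2)(s + 4) = 0 at s ∈ {-4, -2, 0, 1}; ∂E/∂t = -15t(t - 2)(t - 1)(t + 3) = 0 at t ∈ {-3, 0, 1, 2}.
The Hessian is diagonal: diag(E_ss, E_tt). Second derivatives: E_ss(-4)=-4800, E_ss(-2)=1440, E_ss(0)=-960, E_ss(1)=1800; E_tt(-3)=900, E_tt(0)=-90, E_tt(1)=60, E_tt(2)=-150.
Saddle points occur where the two diagonal entries have opposite signs: (-4, -3), (-4, 1), (-2, 0), (-2, 2), (0, -3), (0, 1), (1, 0), (1, 2). Count: 8.

8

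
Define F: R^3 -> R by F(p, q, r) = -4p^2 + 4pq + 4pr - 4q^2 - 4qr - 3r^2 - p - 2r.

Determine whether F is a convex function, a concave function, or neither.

F is quadratic, so its Hessian is the constant matrix H = [[-8, 4, 4], [4, -8, -4], [4, -4, -6]].
Leading principal minors: -8, 48, -160.
Signs alternate −, +, − ⇒ H ≺ 0 ⇒ concave.

concave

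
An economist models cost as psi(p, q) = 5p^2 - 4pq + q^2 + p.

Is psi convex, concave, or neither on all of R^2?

convex

psi is quadratic, so its Hessian is the constant matrix H = [[10, -4], [-4, 2]].
det(H) = 4, tr(H) = 12.
det(H) > 0 and tr(H) > 0, so H is positive definite everywhere: convex.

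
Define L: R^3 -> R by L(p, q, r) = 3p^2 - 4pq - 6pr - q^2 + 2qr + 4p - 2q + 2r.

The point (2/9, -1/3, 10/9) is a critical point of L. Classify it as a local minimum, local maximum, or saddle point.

saddle point

The Hessian is constant: H = [[6, -4, -6], [-4, -2, 2], [-6, 2, 0]].
Leading principal minors: Δ₁ = 6, Δ₂ = -28, Δ₃ = 144.
The minors fit neither the all-positive nor the alternating-sign pattern, so H is indefinite: a saddle point.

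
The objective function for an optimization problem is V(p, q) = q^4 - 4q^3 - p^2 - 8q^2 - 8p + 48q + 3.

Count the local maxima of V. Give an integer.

V separates as a function of p plus a function of q, so ∇V=0 decouples.
∂V/∂p = -2(p + 4) = 0 at p ∈ {-4}; ∂V/∂q = 4(q - 3)(q - 2)(q + 2) = 0 at q ∈ {-2, 2, 3}.
The Hessian is diagonal: diag(V_pp, V_qq). Second derivatives: V_pp(-4)=-2; V_qq(-2)=80, V_qq(2)=-16, V_qq(3)=20.
Local maxima occur where both diagonal entries negative: (-4, 2). Count: 1.

1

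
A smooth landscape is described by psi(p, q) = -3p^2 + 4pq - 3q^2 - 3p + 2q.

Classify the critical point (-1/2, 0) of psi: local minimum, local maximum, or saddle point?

The Hessian of psi is constant: H = [[-6, 4], [4, -6]].
det(H) = (-6)·(-6) − 4² = 20.
det(H) > 0 and tr(H) = -12 < 0, so H is negative definite and the point is a local maximum.

local maximum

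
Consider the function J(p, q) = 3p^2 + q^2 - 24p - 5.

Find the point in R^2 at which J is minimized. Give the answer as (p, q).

(4, 0)

J(p,q) separates as A(p) + B(q) − 5, so its minimum is min A + min B − 5.
A'(p) = 6p - 24 vanishes at p ∈ {4}; B'(q) = 2q vanishes at q ∈ {0}.
Local minima of A (where A''>0): A(4)=-48. Local minima of B: B(0)=0.
So the global minimum of J is A(4) + B(0) − 5 = -48 + 0 − 5 = -53, attained at (4, 0).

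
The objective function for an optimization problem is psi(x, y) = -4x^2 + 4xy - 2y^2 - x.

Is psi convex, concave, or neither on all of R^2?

concave

psi is quadratic, so its Hessian is the constant matrix H = [[-8, 4], [4, -4]].
det(H) = 16, tr(H) = -12.
det(H) > 0 and tr(H) < 0, so H is negative definite everywhere: concave.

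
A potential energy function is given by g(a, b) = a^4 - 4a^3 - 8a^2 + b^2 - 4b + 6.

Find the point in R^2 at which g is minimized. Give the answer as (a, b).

g(a,b) separates as P(a) + Q(b) + 6, so its minimum is min P + min Q + 6.
P'(a) = 4a(a - 4)(a + 1) vanishes at a ∈ {-1, 0, 4}; Q'(b) = 2b - 4 vanishes at b ∈ {2}.
Local minima of P (where P''>0): P(-1)=-3, P(4)=-128. Local minima of Q: Q(2)=-4.
So the global minimum of g is P(4) + Q(2) + 6 = -128 − 4 + 6 = -126, attained at (4, 2).

(4, 2)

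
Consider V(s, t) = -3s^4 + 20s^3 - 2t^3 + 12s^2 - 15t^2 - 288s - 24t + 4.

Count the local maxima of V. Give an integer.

V separates as a function of s plus a function of t, so ∇V=0 decouples.
∂V/∂s = -12(s - 4)(s - 3)(s + 2) = 0 at s ∈ {-2, 3, 4}; ∂V/∂t = -6(t + 1)(t + 4) = 0 at t ∈ {-4, -1}.
The Hessian is diagonal: diag(V_ss, V_tt). Second derivatives: V_ss(-2)=-360, V_ss(3)=60, V_ss(4)=-72; V_tt(-4)=18, V_tt(-1)=-18.
Local maxima occur where both diagonal entries negative: (-2, -1), (4, -1). Count: 2.

2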